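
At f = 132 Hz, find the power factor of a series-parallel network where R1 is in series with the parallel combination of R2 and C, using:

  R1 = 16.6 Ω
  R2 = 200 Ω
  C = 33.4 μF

Step 1 — Angular frequency: ω = 2π·f = 2π·132 = 829.4 rad/s.
Step 2 — Component impedances:
  R1: Z = R = 16.6 Ω
  R2: Z = R = 200 Ω
  C: Z = 1/(jωC) = -j/(ω·C) = 0 - j36.1 Ω
Step 3 — Parallel branch: R2 || C = 1/(1/R2 + 1/C) = 6.31 - j34.96 Ω.
Step 4 — Series with R1: Z_total = R1 + (R2 || C) = 22.91 - j34.96 Ω = 41.8∠-56.8° Ω.
Step 5 — Power factor: PF = cos(φ) = Re(Z)/|Z| = 22.91/41.8 = 0.5481.
Step 6 — Type: Im(Z) = -34.96 ⇒ leading (phase φ = -56.8°).

PF = 0.5481 (leading, φ = -56.8°)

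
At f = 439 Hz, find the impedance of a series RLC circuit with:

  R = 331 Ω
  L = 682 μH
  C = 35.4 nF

Step 1 — Angular frequency: ω = 2π·f = 2π·439 = 2758 rad/s.
Step 2 — Component impedances:
  R: Z = R = 331 Ω
  L: Z = jωL = j·2758·0.000682 = 0 + j1.881 Ω
  C: Z = 1/(jωC) = -j/(ω·C) = 0 - j1.024e+04 Ω
Step 3 — Series combination: Z_total = R + L + C = 331 - j1.024e+04 Ω = 1.024e+04∠-88.1° Ω.

Z = 331 - j1.024e+04 Ω = 1.024e+04∠-88.1° Ω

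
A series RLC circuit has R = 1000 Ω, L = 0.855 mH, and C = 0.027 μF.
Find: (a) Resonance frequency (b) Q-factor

Step 1 — Resonance condition Im(Z)=0 gives ω₀ = 1/√(LC).
Step 2 — ω₀ = 1/√(0.000855·2.7e-08) = 2.081e+05 rad/s.
Step 3 — f₀ = ω₀/(2π) = 3.312e+04 Hz.
Step 4 — Series Q: Q = ω₀L/R = 2.081e+05·0.000855/1000 = 0.178.

(a) f₀ = 3.312e+04 Hz  (b) Q = 0.178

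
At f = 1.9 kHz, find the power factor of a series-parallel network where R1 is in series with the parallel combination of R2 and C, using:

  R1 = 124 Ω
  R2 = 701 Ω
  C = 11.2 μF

Step 1 — Angular frequency: ω = 2π·f = 2π·1900 = 1.194e+04 rad/s.
Step 2 — Component impedances:
  R1: Z = R = 124 Ω
  R2: Z = R = 701 Ω
  C: Z = 1/(jωC) = -j/(ω·C) = 0 - j7.479 Ω
Step 3 — Parallel branch: R2 || C = 1/(1/R2 + 1/C) = 0.07979 - j7.478 Ω.
Step 4 — Series with R1: Z_total = R1 + (R2 || C) = 124.1 - j7.478 Ω = 124.3∠-3.4° Ω.
Step 5 — Power factor: PF = cos(φ) = Re(Z)/|Z| = 124.08/124.3 = 0.9982.
Step 6 — Type: Im(Z) = -7.478 ⇒ leading (phase φ = -3.4°).

PF = 0.9982 (leading, φ = -3.4°)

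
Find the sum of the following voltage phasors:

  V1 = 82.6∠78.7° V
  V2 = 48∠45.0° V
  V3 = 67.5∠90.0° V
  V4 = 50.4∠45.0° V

Step 1 — Convert each phasor to rectangular form:
  V1 = 82.6·(cos(78.7°) + j·sin(78.7°)) = 16.19 + j81 V
  V2 = 48·(cos(45.0°) + j·sin(45.0°)) = 33.94 + j33.94 V
  V3 = 67.5·(cos(90.0°) + j·sin(90.0°)) = 0 + j67.5 V
  V4 = 50.4·(cos(45.0°) + j·sin(45.0°)) = 35.64 + j35.64 V
Step 2 — Sum components: V_total = 85.76 + j218.1 V.
Step 3 — Convert to polar: |V_total| = 234.3 V, ∠V_total = 68.5°.

V_total = 234.3∠68.5° V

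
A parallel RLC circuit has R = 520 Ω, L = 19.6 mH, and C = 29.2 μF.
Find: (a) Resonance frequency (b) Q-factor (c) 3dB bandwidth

Step 1 — Resonance: ω₀ = 1/√(LC) = 1/√(0.0196·2.92e-05) = 1322 rad/s.
Step 2 — f₀ = ω₀/(2π) = 210.4 Hz.
Step 3 — Parallel Q: Q = R/(ω₀L) = 520/(1322·0.0196) = 20.07.
Step 4 — Bandwidth: Δω = ω₀/Q = 65.86 rad/s; BW = Δω/(2π) = 10.48 Hz.

(a) f₀ = 210.4 Hz  (b) Q = 20.07  (c) BW = 10.48 Hz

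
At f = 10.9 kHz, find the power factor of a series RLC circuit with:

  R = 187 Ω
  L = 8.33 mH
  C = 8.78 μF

Step 1 — Angular frequency: ω = 2π·f = 2π·1.09e+04 = 6.849e+04 rad/s.
Step 2 — Component impedances:
  R: Z = R = 187 Ω
  L: Z = jωL = j·6.849e+04·0.00833 = 0 + j570.5 Ω
  C: Z = 1/(jωC) = -j/(ω·C) = 0 - j1.663 Ω
Step 3 — Series combination: Z_total = R + L + C = 187 + j568.8 Ω = 598.8∠71.8° Ω.
Step 4 — Power factor: PF = cos(φ) = Re(Z)/|Z| = 187/598.8 = 0.3123.
Step 5 — Type: Im(Z) = 568.8 ⇒ lagging (phase φ = 71.8°).

PF = 0.3123 (lagging, φ = 71.8°)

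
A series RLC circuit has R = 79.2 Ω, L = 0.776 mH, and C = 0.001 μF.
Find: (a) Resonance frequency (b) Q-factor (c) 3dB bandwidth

Step 1 — Resonance condition Im(Z)=0 gives ω₀ = 1/√(LC).
Step 2 — ω₀ = 1/√(0.000776·1e-09) = 1.135e+06 rad/s.
Step 3 — f₀ = ω₀/(2π) = 1.807e+05 Hz.
Step 4 — Series Q: Q = ω₀L/R = 1.135e+06·0.000776/79.2 = 11.12.
Step 5 — 3dB bandwidth: Δω = ω₀/Q = 1.021e+05 rad/s; BW = Δω/(2π) = 1.624e+04 Hz.

(a) f₀ = 1.807e+05 Hz  (b) Q = 11.12  (c) BW = 1.624e+04 Hz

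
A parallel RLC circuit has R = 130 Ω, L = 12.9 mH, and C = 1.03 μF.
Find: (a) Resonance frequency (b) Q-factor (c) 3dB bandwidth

Step 1 — Resonance: ω₀ = 1/√(LC) = 1/√(0.0129·1.03e-06) = 8675 rad/s.
Step 2 — f₀ = ω₀/(2π) = 1381 Hz.
Step 3 — Parallel Q: Q = R/(ω₀L) = 130/(8675·0.0129) = 1.162.
Step 4 — Bandwidth: Δω = ω₀/Q = 7468 rad/s; BW = Δω/(2π) = 1189 Hz.

(a) f₀ = 1381 Hz  (b) Q = 1.162  (c) BW = 1189 Hz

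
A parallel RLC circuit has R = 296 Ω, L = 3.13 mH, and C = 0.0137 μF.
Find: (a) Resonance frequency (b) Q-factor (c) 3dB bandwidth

Step 1 — Resonance: ω₀ = 1/√(LC) = 1/√(0.00313·1.37e-08) = 1.527e+05 rad/s.
Step 2 — f₀ = ω₀/(2π) = 2.43e+04 Hz.
Step 3 — Parallel Q: Q = R/(ω₀L) = 296/(1.527e+05·0.00313) = 0.6193.
Step 4 — Bandwidth: Δω = ω₀/Q = 2.466e+05 rad/s; BW = Δω/(2π) = 3.925e+04 Hz.

(a) f₀ = 2.43e+04 Hz  (b) Q = 0.6193  (c) BW = 3.925e+04 Hz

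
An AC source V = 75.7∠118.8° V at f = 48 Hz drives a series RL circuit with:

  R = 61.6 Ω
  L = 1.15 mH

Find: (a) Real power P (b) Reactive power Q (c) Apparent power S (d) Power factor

Step 1 — Angular frequency: ω = 2π·f = 2π·48 = 301.6 rad/s.
Step 2 — Component impedances:
  R: Z = R = 61.6 Ω
  L: Z = jωL = j·301.6·0.00115 = 0 + j0.3468 Ω
Step 3 — Series combination: Z_total = R + L = 61.6 + j0.3468 Ω = 61.6∠0.3° Ω.
Step 4 — Source phasor: V = 75.7∠118.8° V = -36.47 + j66.34 V.
Step 5 — Current: I = V / Z = -0.5859 + j1.08 A = 1.229∠118.5° A.
Step 6 — Complex power: S = V·I* = 93.02 + j0.5238 VA.
Step 7 — Real power: P = Re(S) = 93.02 W.
Step 8 — Reactive power: Q = Im(S) = 0.5238 VAR.
Step 9 — Apparent power: |S| = 93.03 VA.
Step 10 — Power factor: PF = P/|S| = 1 (lagging).

(a) P = 93.02 W  (b) Q = 0.5238 VAR  (c) S = 93.03 VA  (d) PF = 1 (lagging)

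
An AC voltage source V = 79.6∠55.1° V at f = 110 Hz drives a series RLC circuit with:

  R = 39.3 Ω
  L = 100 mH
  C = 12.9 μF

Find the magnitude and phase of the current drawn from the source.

Step 1 — Angular frequency: ω = 2π·f = 2π·110 = 691.2 rad/s.
Step 2 — Component impedances:
  R: Z = R = 39.3 Ω
  L: Z = jωL = j·691.2·0.1 = 0 + j69.12 Ω
  C: Z = 1/(jωC) = -j/(ω·C) = 0 - j112.2 Ω
Step 3 — Series combination: Z_total = R + L + C = 39.3 - j43.04 Ω = 58.29∠-47.6° Ω.
Step 4 — Source phasor: V = 79.6∠55.1° V = 45.54 + j65.28 V.
Step 5 — Ohm's law: I = V / Z_total = (45.54 + j65.28) / (39.3 - j43.04) = -0.3003 + j1.332 A.
Step 6 — Convert to polar: |I| = 1.366 A, ∠I = 102.7°.

I = 1.366∠102.7° A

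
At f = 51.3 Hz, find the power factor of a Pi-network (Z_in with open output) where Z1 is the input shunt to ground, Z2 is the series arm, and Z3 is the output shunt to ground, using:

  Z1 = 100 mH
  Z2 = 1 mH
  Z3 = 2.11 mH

Step 1 — Angular frequency: ω = 2π·f = 2π·51.3 = 322.3 rad/s.
Step 2 — Component impedances:
  Z1: Z = jωL = j·322.3·0.1 = 0 + j32.23 Ω
  Z2: Z = jωL = j·322.3·0.001 = 0 + j0.3223 Ω
  Z3: Z = jωL = j·322.3·0.00211 = 0 + j0.6801 Ω
Step 3 — With open output, the series arm Z2 and the output shunt Z3 appear in series to ground: Z2 + Z3 = 0 + j1.002 Ω.
Step 4 — Parallel with input shunt Z1: Z_in = Z1 || (Z2 + Z3) = 0 + j0.9722 Ω = 0.9722∠90.0° Ω.
Step 5 — Power factor: PF = cos(φ) = Re(Z)/|Z| = -0/0.9722 = -0.
Step 6 — Type: Im(Z) = 0.9722 ⇒ lagging (phase φ = 90.0°).

PF = -0 (lagging, φ = 90.0°)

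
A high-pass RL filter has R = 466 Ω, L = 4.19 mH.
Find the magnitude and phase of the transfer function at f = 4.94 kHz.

Step 1 — Angular frequency: ω = 2π·4940 = 3.104e+04 rad/s.
Step 2 — Transfer function: H(jω) = jωL/(R + jωL).
Step 3 — Numerator jωL = j·130.1; denominator R + jωL = 466 + j130.1.
Step 4 — H = 0.07226 + j0.2589.
Step 5 — Magnitude: |H| = 0.2688 (-11.4 dB); phase: φ = 74.4°.

|H| = 0.2688 (-11.4 dB), φ = 74.4°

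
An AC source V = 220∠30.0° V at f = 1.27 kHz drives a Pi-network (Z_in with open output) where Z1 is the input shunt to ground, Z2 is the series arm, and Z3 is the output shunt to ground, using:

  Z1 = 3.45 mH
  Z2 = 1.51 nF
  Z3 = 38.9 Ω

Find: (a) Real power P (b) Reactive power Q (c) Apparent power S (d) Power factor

Step 1 — Angular frequency: ω = 2π·f = 2π·1270 = 7980 rad/s.
Step 2 — Component impedances:
  Z1: Z = jωL = j·7980·0.00345 = 0 + j27.53 Ω
  Z2: Z = 1/(jωC) = -j/(ω·C) = 0 - j8.299e+04 Ω
  Z3: Z = R = 38.9 Ω
Step 3 — With open output, the series arm Z2 and the output shunt Z3 appear in series to ground: Z2 + Z3 = 38.9 - j8.299e+04 Ω.
Step 4 — Parallel with input shunt Z1: Z_in = Z1 || (Z2 + Z3) = 4.283e-06 + j27.54 Ω = 27.54∠90.0° Ω.
Step 5 — Source phasor: V = 220∠30.0° V = 190.5 + j110 V.
Step 6 — Current: I = V / Z = 3.994 - j6.918 A = 7.989∠-60.0° A.
Step 7 — Complex power: S = V·I* = 0.0002733 + j1758 VA.
Step 8 — Real power: P = Re(S) = 0.0002733 W.
Step 9 — Reactive power: Q = Im(S) = 1758 VAR.
Step 10 — Apparent power: |S| = 1758 VA.
Step 11 — Power factor: PF = P/|S| = 1.555e-07 (lagging).

(a) P = 0.0002733 W  (b) Q = 1758 VAR  (c) S = 1758 VA  (d) PF = 1.555e-07 (lagging)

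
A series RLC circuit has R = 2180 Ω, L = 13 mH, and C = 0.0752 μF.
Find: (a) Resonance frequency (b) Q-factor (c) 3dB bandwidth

Step 1 — Resonance: ω₀ = 1/√(LC) = 1/√(0.013·7.52e-08) = 3.198e+04 rad/s.
Step 2 — f₀ = ω₀/(2π) = 5090 Hz.
Step 3 — Series Q: Q = ω₀L/R = 3.198e+04·0.013/2180 = 0.1907.
Step 4 — Bandwidth: Δω = ω₀/Q = 1.677e+05 rad/s; BW = Δω/(2π) = 2.669e+04 Hz.

(a) f₀ = 5090 Hz  (b) Q = 0.1907  (c) BW = 2.669e+04 Hz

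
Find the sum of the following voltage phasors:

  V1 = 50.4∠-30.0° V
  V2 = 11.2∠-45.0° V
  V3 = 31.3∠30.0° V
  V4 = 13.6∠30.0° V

Step 1 — Convert each phasor to rectangular form:
  V1 = 50.4·(cos(-30.0°) + j·sin(-30.0°)) = 43.65 - j25.2 V
  V2 = 11.2·(cos(-45.0°) + j·sin(-45.0°)) = 7.92 - j7.92 V
  V3 = 31.3·(cos(30.0°) + j·sin(30.0°)) = 27.11 + j15.65 V
  V4 = 13.6·(cos(30.0°) + j·sin(30.0°)) = 11.78 + j6.8 V
Step 2 — Sum components: V_total = 90.45 - j10.67 V.
Step 3 — Convert to polar: |V_total| = 91.08 V, ∠V_total = -6.7°.

V_total = 91.08∠-6.7° V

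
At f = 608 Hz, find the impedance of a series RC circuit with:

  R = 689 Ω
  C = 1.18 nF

Step 1 — Angular frequency: ω = 2π·f = 2π·608 = 3820 rad/s.
Step 2 — Component impedances:
  R: Z = R = 689 Ω
  C: Z = 1/(jωC) = -j/(ω·C) = 0 - j2.218e+05 Ω
Step 3 — Series combination: Z_total = R + C = 689 - j2.218e+05 Ω = 2.218e+05∠-89.8° Ω.

Z = 689 - j2.218e+05 Ω = 2.218e+05∠-89.8° Ω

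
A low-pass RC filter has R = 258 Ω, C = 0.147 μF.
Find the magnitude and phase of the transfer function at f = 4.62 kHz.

Step 1 — Angular frequency: ω = 2π·4620 = 2.903e+04 rad/s.
Step 2 — Transfer function: H(jω) = 1/(1 + jωRC).
Step 3 — Denominator: 1 + jωRC = 1 + j·2.903e+04·258·1.47e-07 = 1 + j1.101.
Step 4 — H = 0.4521 - j0.4977.
Step 5 — Magnitude: |H| = 0.6724 (-3.4 dB); phase: φ = -47.8°.

|H| = 0.6724 (-3.4 dB), φ = -47.8°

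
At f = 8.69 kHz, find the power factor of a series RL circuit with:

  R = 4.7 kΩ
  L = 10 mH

Step 1 — Angular frequency: ω = 2π·f = 2π·8690 = 5.46e+04 rad/s.
Step 2 — Component impedances:
  R: Z = R = 4700 Ω
  L: Z = jωL = j·5.46e+04·0.01 = 0 + j546 Ω
Step 3 — Series combination: Z_total = R + L = 4700 + j546 Ω = 4732∠6.6° Ω.
Step 4 — Power factor: PF = cos(φ) = Re(Z)/|Z| = 4700/4731.6 = 0.9933.
Step 5 — Type: Im(Z) = 546 ⇒ lagging (phase φ = 6.6°).

PF = 0.9933 (lagging, φ = 6.6°)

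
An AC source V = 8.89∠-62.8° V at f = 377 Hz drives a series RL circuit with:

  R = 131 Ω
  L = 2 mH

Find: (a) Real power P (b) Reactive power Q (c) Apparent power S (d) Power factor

Step 1 — Angular frequency: ω = 2π·f = 2π·377 = 2369 rad/s.
Step 2 — Component impedances:
  R: Z = R = 131 Ω
  L: Z = jωL = j·2369·0.002 = 0 + j4.738 Ω
Step 3 — Series combination: Z_total = R + L = 131 + j4.738 Ω = 131.1∠2.1° Ω.
Step 4 — Source phasor: V = 8.89∠-62.8° V = 4.064 - j7.907 V.
Step 5 — Current: I = V / Z = 0.0288 - j0.0614 A = 0.06782∠-64.9° A.
Step 6 — Complex power: S = V·I* = 0.6025 + j0.02179 VA.
Step 7 — Real power: P = Re(S) = 0.6025 W.
Step 8 — Reactive power: Q = Im(S) = 0.02179 VAR.
Step 9 — Apparent power: |S| = 0.6029 VA.
Step 10 — Power factor: PF = P/|S| = 0.9993 (lagging).

(a) P = 0.6025 W  (b) Q = 0.02179 VAR  (c) S = 0.6029 VA  (d) PF = 0.9993 (lagging)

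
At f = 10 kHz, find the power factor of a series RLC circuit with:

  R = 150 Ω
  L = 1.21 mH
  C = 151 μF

Step 1 — Angular frequency: ω = 2π·f = 2π·1e+04 = 6.283e+04 rad/s.
Step 2 — Component impedances:
  R: Z = R = 150 Ω
  L: Z = jωL = j·6.283e+04·0.00121 = 0 + j76.03 Ω
  C: Z = 1/(jωC) = -j/(ω·C) = 0 - j0.1054 Ω
Step 3 — Series combination: Z_total = R + L + C = 150 + j75.92 Ω = 168.1∠26.8° Ω.
Step 4 — Power factor: PF = cos(φ) = Re(Z)/|Z| = 150/168.12 = 0.8922.
Step 5 — Type: Im(Z) = 75.92 ⇒ lagging (phase φ = 26.8°).

PF = 0.8922 (lagging, φ = 26.8°)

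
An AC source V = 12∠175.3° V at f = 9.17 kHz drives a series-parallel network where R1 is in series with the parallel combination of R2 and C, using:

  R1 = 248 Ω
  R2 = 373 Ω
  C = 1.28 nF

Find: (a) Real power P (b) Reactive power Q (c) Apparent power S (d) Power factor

Step 1 — Angular frequency: ω = 2π·f = 2π·9170 = 5.762e+04 rad/s.
Step 2 — Component impedances:
  R1: Z = R = 248 Ω
  R2: Z = R = 373 Ω
  C: Z = 1/(jωC) = -j/(ω·C) = 0 - j1.356e+04 Ω
Step 3 — Parallel branch: R2 || C = 1/(1/R2 + 1/C) = 372.7 - j10.25 Ω.
Step 4 — Series with R1: Z_total = R1 + (R2 || C) = 620.7 - j10.25 Ω = 620.8∠-0.9° Ω.
Step 5 — Source phasor: V = 12∠175.3° V = -11.96 + j0.9833 V.
Step 6 — Current: I = V / Z = -0.01929 + j0.001265 A = 0.01933∠176.2° A.
Step 7 — Complex power: S = V·I* = 0.2319 - j0.003831 VA.
Step 8 — Real power: P = Re(S) = 0.2319 W.
Step 9 — Reactive power: Q = Im(S) = -0.003831 VAR.
Step 10 — Apparent power: |S| = 0.232 VA.
Step 11 — Power factor: PF = P/|S| = 0.9999 (leading).

(a) P = 0.2319 W  (b) Q = -0.003831 VAR  (c) S = 0.232 VA  (d) PF = 0.9999 (leading)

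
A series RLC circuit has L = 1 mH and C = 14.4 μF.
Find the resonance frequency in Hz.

Step 1 — Resonance condition Im(Z)=0 gives ω₀ = 1/√(LC).
Step 2 — ω₀ = 1/√(0.001·1.44e-05) = 8333 rad/s.
Step 3 — f₀ = ω₀/(2π) = 1326 Hz.

f₀ = 1326 Hz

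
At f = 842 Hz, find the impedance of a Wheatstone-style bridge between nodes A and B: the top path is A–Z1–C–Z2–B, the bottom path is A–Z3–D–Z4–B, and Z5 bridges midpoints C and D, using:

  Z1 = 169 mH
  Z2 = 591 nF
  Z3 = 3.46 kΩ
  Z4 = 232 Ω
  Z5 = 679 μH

Step 1 — Angular frequency: ω = 2π·f = 2π·842 = 5290 rad/s.
Step 2 — Component impedances:
  Z1: Z = jωL = j·5290·0.169 = 0 + j894.1 Ω
  Z2: Z = 1/(jωC) = -j/(ω·C) = 0 - j319.8 Ω
  Z3: Z = R = 3460 Ω
  Z4: Z = R = 232 Ω
  Z5: Z = jωL = j·5290·0.000679 = 0 + j3.592 Ω
Step 3 — Bridge requires nodal analysis (the Z5 bridge couples midpoints C and D, so the two paths cannot be reduced to a simple series/parallel combination). Setting node B to ground and injecting 1 A at node A, the 3-node admittance system at A, C, D solves to V_A = Z_AB = 371.7 + j727.2 Ω = 816.7∠62.9° Ω.

Z = 371.7 + j727.2 Ω = 816.7∠62.9° Ω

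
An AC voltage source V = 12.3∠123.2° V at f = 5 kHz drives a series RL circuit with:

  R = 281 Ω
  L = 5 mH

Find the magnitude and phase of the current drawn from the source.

Step 1 — Angular frequency: ω = 2π·f = 2π·5000 = 3.142e+04 rad/s.
Step 2 — Component impedances:
  R: Z = R = 281 Ω
  L: Z = jωL = j·3.142e+04·0.005 = 0 + j157.1 Ω
Step 3 — Series combination: Z_total = R + L = 281 + j157.1 Ω = 321.9∠29.2° Ω.
Step 4 — Source phasor: V = 12.3∠123.2° V = -6.735 + j10.29 V.
Step 5 — Ohm's law: I = V / Z_total = (-6.735 + j10.29) / (281 + j157.1) = -0.002662 + j0.03811 A.
Step 6 — Convert to polar: |I| = 0.03821 A, ∠I = 94.0°.

I = 0.03821∠94.0° A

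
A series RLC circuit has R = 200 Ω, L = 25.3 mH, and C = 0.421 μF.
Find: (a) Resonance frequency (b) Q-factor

Step 1 — Resonance condition Im(Z)=0 gives ω₀ = 1/√(LC).
Step 2 — ω₀ = 1/√(0.0253·4.21e-07) = 9689 rad/s.
Step 3 — f₀ = ω₀/(2π) = 1542 Hz.
Step 4 — Series Q: Q = ω₀L/R = 9689·0.0253/200 = 1.226.

(a) f₀ = 1542 Hz  (b) Q = 1.226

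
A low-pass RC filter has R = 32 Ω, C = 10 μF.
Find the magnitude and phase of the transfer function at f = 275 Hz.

Step 1 — Angular frequency: ω = 2π·275 = 1728 rad/s.
Step 2 — Transfer function: H(jω) = 1/(1 + jωRC).
Step 3 — Denominator: 1 + jωRC = 1 + j·1728·32·1e-05 = 1 + j0.5529.
Step 4 — H = 0.7659 - j0.4235.
Step 5 — Magnitude: |H| = 0.8751 (-1.2 dB); phase: φ = -28.9°.

|H| = 0.8751 (-1.2 dB), φ = -28.9°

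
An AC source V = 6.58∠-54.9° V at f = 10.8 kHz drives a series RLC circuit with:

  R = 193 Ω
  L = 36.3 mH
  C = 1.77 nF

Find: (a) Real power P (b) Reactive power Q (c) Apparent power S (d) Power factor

Step 1 — Angular frequency: ω = 2π·f = 2π·1.08e+04 = 6.786e+04 rad/s.
Step 2 — Component impedances:
  R: Z = R = 193 Ω
  L: Z = jωL = j·6.786e+04·0.0363 = 0 + j2463 Ω
  C: Z = 1/(jωC) = -j/(ω·C) = 0 - j8326 Ω
Step 3 — Series combination: Z_total = R + L + C = 193 - j5862 Ω = 5866∠-88.1° Ω.
Step 4 — Source phasor: V = 6.58∠-54.9° V = 3.784 - j5.383 V.
Step 5 — Current: I = V / Z = 0.0009385 + j0.0006145 A = 0.001122∠33.2° A.
Step 6 — Complex power: S = V·I* = 0.0002429 - j0.007377 VA.
Step 7 — Real power: P = Re(S) = 0.0002429 W.
Step 8 — Reactive power: Q = Im(S) = -0.007377 VAR.
Step 9 — Apparent power: |S| = 0.007381 VA.
Step 10 — Power factor: PF = P/|S| = 0.0329 (leading).

(a) P = 0.0002429 W  (b) Q = -0.007377 VAR  (c) S = 0.007381 VA  (d) PF = 0.0329 (leading)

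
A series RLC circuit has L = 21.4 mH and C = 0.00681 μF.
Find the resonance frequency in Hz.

Step 1 — Resonance condition Im(Z)=0 gives ω₀ = 1/√(LC).
Step 2 — ω₀ = 1/√(0.0214·6.81e-09) = 8.284e+04 rad/s.
Step 3 — f₀ = ω₀/(2π) = 1.318e+04 Hz.

f₀ = 1.318e+04 Hz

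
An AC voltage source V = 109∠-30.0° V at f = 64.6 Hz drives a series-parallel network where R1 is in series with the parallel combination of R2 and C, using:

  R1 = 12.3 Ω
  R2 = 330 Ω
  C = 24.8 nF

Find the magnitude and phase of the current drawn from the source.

Step 1 — Angular frequency: ω = 2π·f = 2π·64.6 = 405.9 rad/s.
Step 2 — Component impedances:
  R1: Z = R = 12.3 Ω
  R2: Z = R = 330 Ω
  C: Z = 1/(jωC) = -j/(ω·C) = 0 - j9.934e+04 Ω
Step 3 — Parallel branch: R2 || C = 1/(1/R2 + 1/C) = 330 - j1.096 Ω.
Step 4 — Series with R1: Z_total = R1 + (R2 || C) = 342.3 - j1.096 Ω = 342.3∠-0.2° Ω.
Step 5 — Source phasor: V = 109∠-30.0° V = 94.4 - j54.5 V.
Step 6 — Ohm's law: I = V / Z_total = (94.4 - j54.5) / (342.3 - j1.096) = 0.2763 - j0.1583 A.
Step 7 — Convert to polar: |I| = 0.3184 A, ∠I = -29.8°.

I = 0.3184∠-29.8° A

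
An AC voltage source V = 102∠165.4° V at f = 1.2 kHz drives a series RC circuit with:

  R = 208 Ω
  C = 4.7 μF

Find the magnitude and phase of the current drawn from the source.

Step 1 — Angular frequency: ω = 2π·f = 2π·1200 = 7540 rad/s.
Step 2 — Component impedances:
  R: Z = R = 208 Ω
  C: Z = 1/(jωC) = -j/(ω·C) = 0 - j28.22 Ω
Step 3 — Series combination: Z_total = R + C = 208 - j28.22 Ω = 209.9∠-7.7° Ω.
Step 4 — Source phasor: V = 102∠165.4° V = -98.71 + j25.71 V.
Step 5 — Ohm's law: I = V / Z_total = (-98.71 + j25.71) / (208 - j28.22) = -0.4824 + j0.05816 A.
Step 6 — Convert to polar: |I| = 0.4859 A, ∠I = 173.1°.

I = 0.4859∠173.1° A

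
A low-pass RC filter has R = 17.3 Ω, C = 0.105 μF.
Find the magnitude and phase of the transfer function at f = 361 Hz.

Step 1 — Angular frequency: ω = 2π·361 = 2268 rad/s.
Step 2 — Transfer function: H(jω) = 1/(1 + jωRC).
Step 3 — Denominator: 1 + jωRC = 1 + j·2268·17.3·1.05e-07 = 1 + j0.00412.
Step 4 — H = 1 - j0.00412.
Step 5 — Magnitude: |H| = 1 (-0.0 dB); phase: φ = -0.2°.

|H| = 1 (-0.0 dB), φ = -0.2°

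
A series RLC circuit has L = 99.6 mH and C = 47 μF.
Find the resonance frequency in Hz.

Step 1 — Resonance condition Im(Z)=0 gives ω₀ = 1/√(LC).
Step 2 — ω₀ = 1/√(0.0996·4.7e-05) = 462.2 rad/s.
Step 3 — f₀ = ω₀/(2π) = 73.56 Hz.

f₀ = 73.56 Hz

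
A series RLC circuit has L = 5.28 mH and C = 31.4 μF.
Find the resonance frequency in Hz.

Step 1 — Resonance condition Im(Z)=0 gives ω₀ = 1/√(LC).
Step 2 — ω₀ = 1/√(0.00528·3.14e-05) = 2456 rad/s.
Step 3 — f₀ = ω₀/(2π) = 390.9 Hz.

f₀ = 390.9 Hz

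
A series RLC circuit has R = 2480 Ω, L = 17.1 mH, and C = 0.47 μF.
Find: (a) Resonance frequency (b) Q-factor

Step 1 — Resonance condition Im(Z)=0 gives ω₀ = 1/√(LC).
Step 2 — ω₀ = 1/√(0.0171·4.7e-07) = 1.115e+04 rad/s.
Step 3 — f₀ = ω₀/(2π) = 1775 Hz.
Step 4 — Series Q: Q = ω₀L/R = 1.115e+04·0.0171/2480 = 0.07691.

(a) f₀ = 1775 Hz  (b) Q = 0.07691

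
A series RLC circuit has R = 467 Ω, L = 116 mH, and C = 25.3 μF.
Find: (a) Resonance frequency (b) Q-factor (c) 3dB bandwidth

Step 1 — Resonance condition Im(Z)=0 gives ω₀ = 1/√(LC).
Step 2 — ω₀ = 1/√(0.116·2.53e-05) = 583.7 rad/s.
Step 3 — f₀ = ω₀/(2π) = 92.9 Hz.
Step 4 — Series Q: Q = ω₀L/R = 583.7·0.116/467 = 0.145.
Step 5 — 3dB bandwidth: Δω = ω₀/Q = 4026 rad/s; BW = Δω/(2π) = 640.7 Hz.

(a) f₀ = 92.9 Hz  (b) Q = 0.145  (c) BW = 640.7 Hz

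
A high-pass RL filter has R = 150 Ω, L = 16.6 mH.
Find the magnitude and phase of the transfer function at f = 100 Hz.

Step 1 — Angular frequency: ω = 2π·100 = 628.3 rad/s.
Step 2 — Transfer function: H(jω) = jωL/(R + jωL).
Step 3 — Numerator jωL = j·10.43; denominator R + jωL = 150 + j10.43.
Step 4 — H = 0.004812 + j0.0692.
Step 5 — Magnitude: |H| = 0.06937 (-23.2 dB); phase: φ = 86.0°.

|H| = 0.06937 (-23.2 dB), φ = 86.0°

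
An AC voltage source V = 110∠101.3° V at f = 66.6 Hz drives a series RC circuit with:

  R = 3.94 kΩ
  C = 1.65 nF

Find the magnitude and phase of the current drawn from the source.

Step 1 — Angular frequency: ω = 2π·f = 2π·66.6 = 418.5 rad/s.
Step 2 — Component impedances:
  R: Z = R = 3940 Ω
  C: Z = 1/(jωC) = -j/(ω·C) = 0 - j1.448e+06 Ω
Step 3 — Series combination: Z_total = R + C = 3940 - j1.448e+06 Ω = 1.448e+06∠-89.8° Ω.
Step 4 — Source phasor: V = 110∠101.3° V = -21.55 + j107.9 V.
Step 5 — Ohm's law: I = V / Z_total = (-21.55 + j107.9) / (3940 - j1.448e+06) = -7.452e-05 - j1.468e-05 A.
Step 6 — Convert to polar: |I| = 7.595e-05 A, ∠I = -168.9°.

I = 7.595e-05∠-168.9° A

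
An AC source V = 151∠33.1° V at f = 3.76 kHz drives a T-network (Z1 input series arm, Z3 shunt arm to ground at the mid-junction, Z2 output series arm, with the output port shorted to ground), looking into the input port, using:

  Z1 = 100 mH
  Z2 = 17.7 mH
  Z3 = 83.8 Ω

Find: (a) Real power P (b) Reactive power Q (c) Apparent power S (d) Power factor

Step 1 — Angular frequency: ω = 2π·f = 2π·3760 = 2.362e+04 rad/s.
Step 2 — Component impedances:
  Z1: Z = jωL = j·2.362e+04·0.1 = 0 + j2362 Ω
  Z2: Z = jωL = j·2.362e+04·0.0177 = 0 + j418.2 Ω
  Z3: Z = R = 83.8 Ω
Step 3 — With the output port shorted to ground, the output series arm Z2 runs from the junction to ground; the shunt arm Z3 also runs from the junction to ground. They appear in parallel: Z3 || Z2 = 80.56 + j16.15 Ω.
Step 4 — Series with input arm Z1: Z_in = Z1 + (Z3 || Z2) = 80.56 + j2379 Ω = 2380∠88.1° Ω.
Step 5 — Source phasor: V = 151∠33.1° V = 126.5 + j82.46 V.
Step 6 — Current: I = V / Z = 0.03643 - j0.05195 A = 0.06345∠-55.0° A.
Step 7 — Complex power: S = V·I* = 0.3243 + j9.575 VA.
Step 8 — Real power: P = Re(S) = 0.3243 W.
Step 9 — Reactive power: Q = Im(S) = 9.575 VAR.
Step 10 — Apparent power: |S| = 9.58 VA.
Step 11 — Power factor: PF = P/|S| = 0.03385 (lagging).

(a) P = 0.3243 W  (b) Q = 9.575 VAR  (c) S = 9.58 VA  (d) PF = 0.03385 (lagging)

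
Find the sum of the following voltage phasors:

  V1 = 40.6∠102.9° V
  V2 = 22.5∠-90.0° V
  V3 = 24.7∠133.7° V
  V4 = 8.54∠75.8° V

Step 1 — Convert each phasor to rectangular form:
  V1 = 40.6·(cos(102.9°) + j·sin(102.9°)) = -9.064 + j39.58 V
  V2 = 22.5·(cos(-90.0°) + j·sin(-90.0°)) = 0 - j22.5 V
  V3 = 24.7·(cos(133.7°) + j·sin(133.7°)) = -17.06 + j17.86 V
  V4 = 8.54·(cos(75.8°) + j·sin(75.8°)) = 2.095 + j8.279 V
Step 2 — Sum components: V_total = -24.03 + j43.21 V.
Step 3 — Convert to polar: |V_total| = 49.45 V, ∠V_total = 119.1°.

V_total = 49.45∠119.1° V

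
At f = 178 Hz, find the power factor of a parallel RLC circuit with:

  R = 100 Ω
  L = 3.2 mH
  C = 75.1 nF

Step 1 — Angular frequency: ω = 2π·f = 2π·178 = 1118 rad/s.
Step 2 — Component impedances:
  R: Z = R = 100 Ω
  L: Z = jωL = j·1118·0.0032 = 0 + j3.579 Ω
  C: Z = 1/(jωC) = -j/(ω·C) = 0 - j1.191e+04 Ω
Step 3 — Parallel combination: 1/Z_total = 1/R + 1/L + 1/C; Z_total = 0.128 + j3.575 Ω = 3.578∠87.9° Ω.
Step 4 — Power factor: PF = cos(φ) = Re(Z)/|Z| = 0.128/3.5777 = 0.03578.
Step 5 — Type: Im(Z) = 3.575 ⇒ lagging (phase φ = 87.9°).

PF = 0.03578 (lagging, φ = 87.9°)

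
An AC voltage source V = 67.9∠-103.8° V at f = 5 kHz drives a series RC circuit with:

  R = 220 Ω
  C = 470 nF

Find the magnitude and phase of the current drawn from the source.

Step 1 — Angular frequency: ω = 2π·f = 2π·5000 = 3.142e+04 rad/s.
Step 2 — Component impedances:
  R: Z = R = 220 Ω
  C: Z = 1/(jωC) = -j/(ω·C) = 0 - j67.73 Ω
Step 3 — Series combination: Z_total = R + C = 220 - j67.73 Ω = 230.2∠-17.1° Ω.
Step 4 — Source phasor: V = 67.9∠-103.8° V = -16.2 - j65.94 V.
Step 5 — Ohm's law: I = V / Z_total = (-16.2 - j65.94) / (220 - j67.73) = 0.01703 - j0.2945 A.
Step 6 — Convert to polar: |I| = 0.295 A, ∠I = -86.7°.

I = 0.295∠-86.7° A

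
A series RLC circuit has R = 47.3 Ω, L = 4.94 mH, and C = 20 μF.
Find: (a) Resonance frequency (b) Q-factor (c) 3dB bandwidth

Step 1 — Resonance: ω₀ = 1/√(LC) = 1/√(0.00494·2e-05) = 3181 rad/s.
Step 2 — f₀ = ω₀/(2π) = 506.3 Hz.
Step 3 — Series Q: Q = ω₀L/R = 3181·0.00494/47.3 = 0.3323.
Step 4 — Bandwidth: Δω = ω₀/Q = 9575 rad/s; BW = Δω/(2π) = 1524 Hz.

(a) f₀ = 506.3 Hz  (b) Q = 0.3323  (c) BW = 1524 Hz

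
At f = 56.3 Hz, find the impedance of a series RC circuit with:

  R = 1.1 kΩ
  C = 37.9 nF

Step 1 — Angular frequency: ω = 2π·f = 2π·56.3 = 353.7 rad/s.
Step 2 — Component impedances:
  R: Z = R = 1100 Ω
  C: Z = 1/(jωC) = -j/(ω·C) = 0 - j7.459e+04 Ω
Step 3 — Series combination: Z_total = R + C = 1100 - j7.459e+04 Ω = 7.46e+04∠-89.2° Ω.

Z = 1100 - j7.459e+04 Ω = 7.46e+04∠-89.2° Ω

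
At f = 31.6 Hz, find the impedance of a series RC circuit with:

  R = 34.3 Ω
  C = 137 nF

Step 1 — Angular frequency: ω = 2π·f = 2π·31.6 = 198.5 rad/s.
Step 2 — Component impedances:
  R: Z = R = 34.3 Ω
  C: Z = 1/(jωC) = -j/(ω·C) = 0 - j3.676e+04 Ω
Step 3 — Series combination: Z_total = R + C = 34.3 - j3.676e+04 Ω = 3.676e+04∠-89.9° Ω.

Z = 34.3 - j3.676e+04 Ω = 3.676e+04∠-89.9° Ω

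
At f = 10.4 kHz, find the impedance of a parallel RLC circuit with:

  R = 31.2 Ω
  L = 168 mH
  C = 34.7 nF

Step 1 — Angular frequency: ω = 2π·f = 2π·1.04e+04 = 6.535e+04 rad/s.
Step 2 — Component impedances:
  R: Z = R = 31.2 Ω
  L: Z = jωL = j·6.535e+04·0.168 = 0 + j1.098e+04 Ω
  C: Z = 1/(jωC) = -j/(ω·C) = 0 - j441 Ω
Step 3 — Parallel combination: 1/Z_total = 1/R + 1/L + 1/C; Z_total = 31.06 - j2.109 Ω = 31.13∠-3.9° Ω.

Z = 31.06 - j2.109 Ω = 31.13∠-3.9° Ω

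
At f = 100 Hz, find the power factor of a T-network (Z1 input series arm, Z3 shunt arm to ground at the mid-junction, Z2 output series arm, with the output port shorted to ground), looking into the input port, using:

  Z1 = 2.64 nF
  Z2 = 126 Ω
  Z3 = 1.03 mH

Step 1 — Angular frequency: ω = 2π·f = 2π·100 = 628.3 rad/s.
Step 2 — Component impedances:
  Z1: Z = 1/(jωC) = -j/(ω·C) = 0 - j6.029e+05 Ω
  Z2: Z = R = 126 Ω
  Z3: Z = jωL = j·628.3·0.00103 = 0 + j0.6472 Ω
Step 3 — With the output port shorted to ground, the output series arm Z2 runs from the junction to ground; the shunt arm Z3 also runs from the junction to ground. They appear in parallel: Z3 || Z2 = 0.003324 + j0.6472 Ω.
Step 4 — Series with input arm Z1: Z_in = Z1 + (Z3 || Z2) = 0.003324 - j6.029e+05 Ω = 6.029e+05∠-90.0° Ω.
Step 5 — Power factor: PF = cos(φ) = Re(Z)/|Z| = 0.0033239/6.0286e+05 = 5.514e-09.
Step 6 — Type: Im(Z) = -6.029e+05 ⇒ leading (phase φ = -90.0°).

PF = 5.514e-09 (leading, φ = -90.0°)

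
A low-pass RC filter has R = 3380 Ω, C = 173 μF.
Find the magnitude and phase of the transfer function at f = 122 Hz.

Step 1 — Angular frequency: ω = 2π·122 = 766.5 rad/s.
Step 2 — Transfer function: H(jω) = 1/(1 + jωRC).
Step 3 — Denominator: 1 + jωRC = 1 + j·766.5·3380·0.000173 = 1 + j448.2.
Step 4 — H = 4.977e-06 - j0.002231.
Step 5 — Magnitude: |H| = 0.002231 (-53.0 dB); phase: φ = -89.9°.

|H| = 0.002231 (-53.0 dB), φ = -89.9°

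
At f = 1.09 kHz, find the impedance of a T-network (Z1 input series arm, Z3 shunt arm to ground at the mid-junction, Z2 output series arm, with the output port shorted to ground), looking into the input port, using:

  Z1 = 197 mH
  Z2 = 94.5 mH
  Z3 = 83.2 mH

Step 1 — Angular frequency: ω = 2π·f = 2π·1090 = 6849 rad/s.
Step 2 — Component impedances:
  Z1: Z = jωL = j·6849·0.197 = 0 + j1349 Ω
  Z2: Z = jωL = j·6849·0.0945 = 0 + j647.2 Ω
  Z3: Z = jωL = j·6849·0.0832 = 0 + j569.8 Ω
Step 3 — With the output port shorted to ground, the output series arm Z2 runs from the junction to ground; the shunt arm Z3 also runs from the junction to ground. They appear in parallel: Z3 || Z2 = 0 + j303 Ω.
Step 4 — Series with input arm Z1: Z_in = Z1 + (Z3 || Z2) = 0 + j1652 Ω = 1652∠90.0° Ω.

Z = 0 + j1652 Ω = 1652∠90.0° Ω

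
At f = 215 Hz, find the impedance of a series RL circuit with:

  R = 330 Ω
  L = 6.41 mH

Step 1 — Angular frequency: ω = 2π·f = 2π·215 = 1351 rad/s.
Step 2 — Component impedances:
  R: Z = R = 330 Ω
  L: Z = jωL = j·1351·0.00641 = 0 + j8.659 Ω
Step 3 — Series combination: Z_total = R + L = 330 + j8.659 Ω = 330.1∠1.5° Ω.

Z = 330 + j8.659 Ω = 330.1∠1.5° Ω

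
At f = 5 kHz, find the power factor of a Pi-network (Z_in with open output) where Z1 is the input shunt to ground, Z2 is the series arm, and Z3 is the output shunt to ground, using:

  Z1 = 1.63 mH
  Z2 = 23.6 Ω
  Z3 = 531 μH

Step 1 — Angular frequency: ω = 2π·f = 2π·5000 = 3.142e+04 rad/s.
Step 2 — Component impedances:
  Z1: Z = jωL = j·3.142e+04·0.00163 = 0 + j51.21 Ω
  Z2: Z = R = 23.6 Ω
  Z3: Z = jωL = j·3.142e+04·0.000531 = 0 + j16.68 Ω
Step 3 — With open output, the series arm Z2 and the output shunt Z3 appear in series to ground: Z2 + Z3 = 23.6 + j16.68 Ω.
Step 4 — Parallel with input shunt Z1: Z_in = Z1 || (Z2 + Z3) = 11.98 + j16.75 Ω = 20.59∠54.4° Ω.
Step 5 — Power factor: PF = cos(φ) = Re(Z)/|Z| = 11.98/20.59 = 0.5818.
Step 6 — Type: Im(Z) = 16.75 ⇒ lagging (phase φ = 54.4°).

PF = 0.5818 (lagging, φ = 54.4°)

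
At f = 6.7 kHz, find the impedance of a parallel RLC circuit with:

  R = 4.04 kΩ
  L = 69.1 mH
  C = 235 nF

Step 1 — Angular frequency: ω = 2π·f = 2π·6700 = 4.21e+04 rad/s.
Step 2 — Component impedances:
  R: Z = R = 4040 Ω
  L: Z = jωL = j·4.21e+04·0.0691 = 0 + j2909 Ω
  C: Z = 1/(jωC) = -j/(ω·C) = 0 - j101.1 Ω
Step 3 — Parallel combination: 1/Z_total = 1/R + 1/L + 1/C; Z_total = 2.713 - j104.7 Ω = 104.7∠-88.5° Ω.

Z = 2.713 - j104.7 Ω = 104.7∠-88.5° Ω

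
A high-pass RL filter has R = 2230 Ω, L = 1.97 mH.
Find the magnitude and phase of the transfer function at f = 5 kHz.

Step 1 — Angular frequency: ω = 2π·5000 = 3.142e+04 rad/s.
Step 2 — Transfer function: H(jω) = jωL/(R + jωL).
Step 3 — Numerator jωL = j·61.89; denominator R + jωL = 2230 + j61.89.
Step 4 — H = 0.0007696 + j0.02773.
Step 5 — Magnitude: |H| = 0.02774 (-31.1 dB); phase: φ = 88.4°.

|H| = 0.02774 (-31.1 dB), φ = 88.4°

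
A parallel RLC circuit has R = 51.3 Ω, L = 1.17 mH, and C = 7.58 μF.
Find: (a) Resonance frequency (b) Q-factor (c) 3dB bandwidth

Step 1 — Resonance: ω₀ = 1/√(LC) = 1/√(0.00117·7.58e-06) = 1.062e+04 rad/s.
Step 2 — f₀ = ω₀/(2π) = 1690 Hz.
Step 3 — Parallel Q: Q = R/(ω₀L) = 51.3/(1.062e+04·0.00117) = 4.129.
Step 4 — Bandwidth: Δω = ω₀/Q = 2572 rad/s; BW = Δω/(2π) = 409.3 Hz.

(a) f₀ = 1690 Hz  (b) Q = 4.129  (c) BW = 409.3 Hz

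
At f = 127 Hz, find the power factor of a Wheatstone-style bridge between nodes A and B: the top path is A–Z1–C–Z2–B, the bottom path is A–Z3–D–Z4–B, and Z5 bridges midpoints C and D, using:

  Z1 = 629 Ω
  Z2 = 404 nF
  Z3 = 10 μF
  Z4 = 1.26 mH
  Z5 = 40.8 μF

Step 1 — Angular frequency: ω = 2π·f = 2π·127 = 798 rad/s.
Step 2 — Component impedances:
  Z1: Z = R = 629 Ω
  Z2: Z = 1/(jωC) = -j/(ω·C) = 0 - j3102 Ω
  Z3: Z = 1/(jωC) = -j/(ω·C) = 0 - j125.3 Ω
  Z4: Z = jωL = j·798·0.00126 = 0 + j1.005 Ω
  Z5: Z = 1/(jωC) = -j/(ω·C) = 0 - j30.72 Ω
Step 3 — Bridge requires nodal analysis (the Z5 bridge couples midpoints C and D, so the two paths cannot be reduced to a simple series/parallel combination). Setting node B to ground and injecting 1 A at node A, the 3-node admittance system at A, C, D solves to V_A = Z_AB = 23.52 - j118.5 Ω = 120.8∠-78.8° Ω.
Step 4 — Power factor: PF = cos(φ) = Re(Z)/|Z| = 23.52/120.8 = 0.1947.
Step 5 — Type: Im(Z) = -118.5 ⇒ leading (phase φ = -78.8°).

PF = 0.1947 (leading, φ = -78.8°)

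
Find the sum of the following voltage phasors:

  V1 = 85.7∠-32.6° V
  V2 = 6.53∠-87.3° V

Step 1 — Convert each phasor to rectangular form:
  V1 = 85.7·(cos(-32.6°) + j·sin(-32.6°)) = 72.2 - j46.17 V
  V2 = 6.53·(cos(-87.3°) + j·sin(-87.3°)) = 0.3076 - j6.523 V
Step 2 — Sum components: V_total = 72.51 - j52.7 V.
Step 3 — Convert to polar: |V_total| = 89.63 V, ∠V_total = -36.0°.

V_total = 89.63∠-36.0° V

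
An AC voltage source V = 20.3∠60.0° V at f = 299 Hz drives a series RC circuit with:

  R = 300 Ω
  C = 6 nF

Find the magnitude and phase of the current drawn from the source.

Step 1 — Angular frequency: ω = 2π·f = 2π·299 = 1879 rad/s.
Step 2 — Component impedances:
  R: Z = R = 300 Ω
  C: Z = 1/(jωC) = -j/(ω·C) = 0 - j8.872e+04 Ω
Step 3 — Series combination: Z_total = R + C = 300 - j8.872e+04 Ω = 8.872e+04∠-89.8° Ω.
Step 4 — Source phasor: V = 20.3∠60.0° V = 10.15 + j17.58 V.
Step 5 — Ohm's law: I = V / Z_total = (10.15 + j17.58) / (300 - j8.872e+04) = -0.0001978 + j0.0001151 A.
Step 6 — Convert to polar: |I| = 0.0002288 A, ∠I = 149.8°.

I = 0.0002288∠149.8° A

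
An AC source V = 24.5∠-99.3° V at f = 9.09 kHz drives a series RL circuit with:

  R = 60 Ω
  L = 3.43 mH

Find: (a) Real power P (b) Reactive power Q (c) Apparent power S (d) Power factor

Step 1 — Angular frequency: ω = 2π·f = 2π·9090 = 5.711e+04 rad/s.
Step 2 — Component impedances:
  R: Z = R = 60 Ω
  L: Z = jωL = j·5.711e+04·0.00343 = 0 + j195.9 Ω
Step 3 — Series combination: Z_total = R + L = 60 + j195.9 Ω = 204.9∠73.0° Ω.
Step 4 — Source phasor: V = 24.5∠-99.3° V = -3.959 - j24.18 V.
Step 5 — Current: I = V / Z = -0.1185 - j0.01608 A = 0.1196∠-172.3° A.
Step 6 — Complex power: S = V·I* = 0.858 + j2.801 VA.
Step 7 — Real power: P = Re(S) = 0.858 W.
Step 8 — Reactive power: Q = Im(S) = 2.801 VAR.
Step 9 — Apparent power: |S| = 2.93 VA.
Step 10 — Power factor: PF = P/|S| = 0.2928 (lagging).

(a) P = 0.858 W  (b) Q = 2.801 VAR  (c) S = 2.93 VA  (d) PF = 0.2928 (lagging)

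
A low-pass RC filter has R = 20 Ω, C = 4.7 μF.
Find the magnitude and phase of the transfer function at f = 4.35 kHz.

Step 1 — Angular frequency: ω = 2π·4350 = 2.733e+04 rad/s.
Step 2 — Transfer function: H(jω) = 1/(1 + jωRC).
Step 3 — Denominator: 1 + jωRC = 1 + j·2.733e+04·20·4.7e-06 = 1 + j2.569.
Step 4 — H = 0.1316 - j0.338.
Step 5 — Magnitude: |H| = 0.3627 (-8.8 dB); phase: φ = -68.7°.

|H| = 0.3627 (-8.8 dB), φ = -68.7°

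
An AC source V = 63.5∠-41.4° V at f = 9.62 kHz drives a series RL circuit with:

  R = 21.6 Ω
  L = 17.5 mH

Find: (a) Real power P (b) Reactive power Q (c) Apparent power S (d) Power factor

Step 1 — Angular frequency: ω = 2π·f = 2π·9620 = 6.044e+04 rad/s.
Step 2 — Component impedances:
  R: Z = R = 21.6 Ω
  L: Z = jωL = j·6.044e+04·0.0175 = 0 + j1058 Ω
Step 3 — Series combination: Z_total = R + L = 21.6 + j1058 Ω = 1058∠88.8° Ω.
Step 4 — Source phasor: V = 63.5∠-41.4° V = 47.63 - j41.99 V.
Step 5 — Current: I = V / Z = -0.03876 - j0.04582 A = 0.06002∠-130.2° A.
Step 6 — Complex power: S = V·I* = 0.07781 + j3.81 VA.
Step 7 — Real power: P = Re(S) = 0.07781 W.
Step 8 — Reactive power: Q = Im(S) = 3.81 VAR.
Step 9 — Apparent power: |S| = 3.811 VA.
Step 10 — Power factor: PF = P/|S| = 0.02042 (lagging).

(a) P = 0.07781 W  (b) Q = 3.81 VAR  (c) S = 3.811 VA  (d) PF = 0.02042 (lagging)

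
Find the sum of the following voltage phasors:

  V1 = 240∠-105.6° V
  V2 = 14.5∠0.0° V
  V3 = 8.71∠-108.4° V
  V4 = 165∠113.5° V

Step 1 — Convert each phasor to rectangular form:
  V1 = 240·(cos(-105.6°) + j·sin(-105.6°)) = -64.54 - j231.2 V
  V2 = 14.5·(cos(0.0°) + j·sin(0.0°)) = 14.5 V
  V3 = 8.71·(cos(-108.4°) + j·sin(-108.4°)) = -2.749 - j8.265 V
  V4 = 165·(cos(113.5°) + j·sin(113.5°)) = -65.79 + j151.3 V
Step 2 — Sum components: V_total = -118.6 - j88.11 V.
Step 3 — Convert to polar: |V_total| = 147.7 V, ∠V_total = -143.4°.

V_total = 147.7∠-143.4° V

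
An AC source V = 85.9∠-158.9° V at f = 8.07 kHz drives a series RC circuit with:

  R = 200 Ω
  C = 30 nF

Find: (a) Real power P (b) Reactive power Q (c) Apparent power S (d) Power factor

Step 1 — Angular frequency: ω = 2π·f = 2π·8070 = 5.071e+04 rad/s.
Step 2 — Component impedances:
  R: Z = R = 200 Ω
  C: Z = 1/(jωC) = -j/(ω·C) = 0 - j657.4 Ω
Step 3 — Series combination: Z_total = R + C = 200 - j657.4 Ω = 687.1∠-73.1° Ω.
Step 4 — Source phasor: V = 85.9∠-158.9° V = -80.14 - j30.92 V.
Step 5 — Current: I = V / Z = 0.009109 - j0.1247 A = 0.125∠-85.8° A.
Step 6 — Complex power: S = V·I* = 3.126 - j10.27 VA.
Step 7 — Real power: P = Re(S) = 3.126 W.
Step 8 — Reactive power: Q = Im(S) = -10.27 VAR.
Step 9 — Apparent power: |S| = 10.74 VA.
Step 10 — Power factor: PF = P/|S| = 0.2911 (leading).

(a) P = 3.126 W  (b) Q = -10.27 VAR  (c) S = 10.74 VA  (d) PF = 0.2911 (leading)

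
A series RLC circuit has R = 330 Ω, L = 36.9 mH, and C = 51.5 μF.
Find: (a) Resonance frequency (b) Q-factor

Step 1 — Resonance condition Im(Z)=0 gives ω₀ = 1/√(LC).
Step 2 — ω₀ = 1/√(0.0369·5.15e-05) = 725.4 rad/s.
Step 3 — f₀ = ω₀/(2π) = 115.5 Hz.
Step 4 — Series Q: Q = ω₀L/R = 725.4·0.0369/330 = 0.08111.

(a) f₀ = 115.5 Hz  (b) Q = 0.08111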